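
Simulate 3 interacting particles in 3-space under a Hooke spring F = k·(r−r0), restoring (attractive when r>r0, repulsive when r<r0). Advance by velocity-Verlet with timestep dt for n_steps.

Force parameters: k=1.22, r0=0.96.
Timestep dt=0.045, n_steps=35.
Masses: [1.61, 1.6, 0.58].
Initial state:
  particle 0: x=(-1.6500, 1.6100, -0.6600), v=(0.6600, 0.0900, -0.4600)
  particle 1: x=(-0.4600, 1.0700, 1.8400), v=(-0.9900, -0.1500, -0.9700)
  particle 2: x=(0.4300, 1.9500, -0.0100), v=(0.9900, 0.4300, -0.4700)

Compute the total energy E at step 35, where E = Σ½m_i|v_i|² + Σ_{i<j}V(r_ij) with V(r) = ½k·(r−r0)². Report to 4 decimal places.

6.5283

step 0: x0=(-1.6500, 1.6100, -0.6600) x1=(-0.4600, 1.0700, 1.8400) x2=(0.4300, 1.9500, -0.0100)
step 1: x0=(-1.6188, 1.6139, -0.6792) x1=(-0.5048, 1.0639, 1.7943) x2=(0.4710, 1.9679, -0.0297)
step 2: x0=(-1.5847, 1.6176, -0.6953) x1=(-0.5498, 1.0592, 1.7444) x2=(0.5045, 1.9827, -0.0465)
step 3: x0=(-1.5477, 1.6210, -0.7084) x1=(-0.5949, 1.0558, 1.6905) x2=(0.5304, 1.9943, -0.0604)
step 4: x0=(-1.5080, 1.6243, -0.7186) x1=(-0.6399, 1.0539, 1.6327) x2=(0.5485, 2.0028, -0.0716)
step 5: x0=(-1.4656, 1.6273, -0.7260) x1=(-0.6848, 1.0533, 1.5711) x2=(0.5588, 2.0079, -0.0801)
step 6: x0=(-1.4209, 1.6300, -0.7307) x1=(-0.7292, 1.0542, 1.5059) x2=(0.5612, 2.0099, -0.0861)
step 7: x0=(-1.3738, 1.6326, -0.7328) x1=(-0.7732, 1.0564, 1.4371) x2=(0.5558, 2.0086, -0.0897)
step 8: x0=(-1.3246, 1.6350, -0.7324) x1=(-0.8165, 1.0600, 1.3650) x2=(0.5428, 2.0041, -0.0910)
step 9: x0=(-1.2734, 1.6371, -0.7296) x1=(-0.8591, 1.0649, 1.2899) x2=(0.5223, 1.9966, -0.0903)
step 10: x0=(-1.2205, 1.6390, -0.7247) x1=(-0.9008, 1.0711, 1.2118) x2=(0.4948, 1.9860, -0.0877)
step 11: x0=(-1.1661, 1.6408, -0.7177) x1=(-0.9416, 1.0786, 1.1310) x2=(0.4604, 1.9726, -0.0833)
step 12: x0=(-1.1103, 1.6423, -0.7088) x1=(-0.9815, 1.0872, 1.0478) x2=(0.4197, 1.9566, -0.0775)
step 13: x0=(-1.0535, 1.6437, -0.6982) x1=(-1.0203, 1.0969, 0.9624) x2=(0.3731, 1.9380, -0.0703)
step 14: x0=(-0.9957, 1.6448, -0.6860) x1=(-1.0581, 1.1077, 0.8750) x2=(0.3211, 1.9172, -0.0619)
step 15: x0=(-0.9373, 1.6457, -0.6726) x1=(-1.0948, 1.1194, 0.7859) x2=(0.2642, 1.8942, -0.0526)
step 16: x0=(-0.8784, 1.6465, -0.6580) x1=(-1.1304, 1.1319, 0.6954) x2=(0.2032, 1.8695, -0.0424)
step 17: x0=(-0.8193, 1.6470, -0.6424) x1=(-1.1650, 1.1453, 0.6036) x2=(0.1386, 1.8431, -0.0315)
step 18: x0=(-0.7601, 1.6474, -0.6261) x1=(-1.1987, 1.1593, 0.5109) x2=(0.0711, 1.8154, -0.0200)
step 19: x0=(-0.7009, 1.6476, -0.6092) x1=(-1.2314, 1.1739, 0.4173) x2=(0.0013, 1.7866, -0.0078)
step 20: x0=(-0.6420, 1.6476, -0.5920) x1=(-1.2633, 1.1890, 0.3232) x2=(-0.0701, 1.7570, 0.0051)
step 21: x0=(-0.5834, 1.6474, -0.5747) x1=(-1.2945, 1.2044, 0.2287) x2=(-0.1427, 1.7267, 0.0187)
step 22: x0=(-0.5252, 1.6471, -0.5574) x1=(-1.3250, 1.2202, 0.1339) x2=(-0.2160, 1.6960, 0.0333)
step 23: x0=(-0.4673, 1.6466, -0.5404) x1=(-1.3550, 1.2363, 0.0388) x2=(-0.2897, 1.6649, 0.0491)
step 24: x0=(-0.4099, 1.6461, -0.5237) x1=(-1.3845, 1.2525, -0.0563) x2=(-0.3637, 1.6336, 0.0663)
step 25: x0=(-0.3527, 1.6454, -0.5075) x1=(-1.4136, 1.2690, -0.1516) x2=(-0.4381, 1.6020, 0.0850)
step 26: x0=(-0.2958, 1.6447, -0.4917) x1=(-1.4422, 1.2856, -0.2469) x2=(-0.5131, 1.5702, 0.1051)
step 27: x0=(-0.2390, 1.6439, -0.4762) x1=(-1.4703, 1.3023, -0.3423) x2=(-0.5889, 1.5382, 0.1264)
step 28: x0=(-0.1826, 1.6431, -0.4611) x1=(-1.4979, 1.3192, -0.4377) x2=(-0.6654, 1.5059, 0.1484)
step 29: x0=(-0.1266, 1.6421, -0.4462) x1=(-1.5248, 1.3363, -0.5330) x2=(-0.7427, 1.4735, 0.1709)
step 30: x0=(-0.0712, 1.6411, -0.4313) x1=(-1.5508, 1.3535, -0.6282) x2=(-0.8205, 1.4409, 0.1933)
step 31: x0=(-0.0167, 1.6398, -0.4166) x1=(-1.5759, 1.3709, -0.7231) x2=(-0.8985, 1.4083, 0.2151)
step 32: x0=(0.0367, 1.6383, -0.4019) x1=(-1.5998, 1.3885, -0.8175) x2=(-0.9766, 1.3758, 0.2359)
step 33: x0=(0.0886, 1.6366, -0.3873) x1=(-1.6224, 1.4063, -0.9114) x2=(-1.0543, 1.3436, 0.2551)
step 34: x0=(0.1388, 1.6346, -0.3727) x1=(-1.6435, 1.4242, -1.0044) x2=(-1.1312, 1.3118, 0.2723)
step 35: x0=(0.1869, 1.6322, -0.3584) x1=(-1.6631, 1.4422, -1.0963) x2=(-1.2069, 1.2806, 0.2868)
step 0 velocities: v0=(0.6600, 0.0900, -0.4600) v1=(-0.9900, -0.1500, -0.9700) v2=(0.9900, 0.4300, -0.4700)
step 0: KE=2.4842, PE=4.0483, E=6.5325
step 35 velocities: v0=(1.0447, -0.0563, 0.3174) v1=(-0.4147, 0.4010, -2.0274) v2=(-1.6649, -0.6839, 0.2890)
step 35: KE=5.4805, PE=1.0477, E=6.5283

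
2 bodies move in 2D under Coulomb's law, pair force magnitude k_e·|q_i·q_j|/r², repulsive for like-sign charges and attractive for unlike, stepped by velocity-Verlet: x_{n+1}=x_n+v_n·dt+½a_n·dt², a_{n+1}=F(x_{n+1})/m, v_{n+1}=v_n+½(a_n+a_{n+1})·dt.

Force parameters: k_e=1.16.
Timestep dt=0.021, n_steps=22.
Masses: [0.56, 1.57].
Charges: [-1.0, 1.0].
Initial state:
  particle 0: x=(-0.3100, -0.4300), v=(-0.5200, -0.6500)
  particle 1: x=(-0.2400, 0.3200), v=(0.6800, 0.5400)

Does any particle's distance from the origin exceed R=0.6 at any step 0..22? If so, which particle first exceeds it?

yes, particle 0

step 0: x0=(-0.3100, -0.4300) x1=(-0.2400, 0.3200)
step 1: x0=(-0.3208, -0.4428) x1=(-0.2257, 0.3311)
step 2: x0=(-0.3315, -0.4542) x1=(-0.2116, 0.3416)
step 3: x0=(-0.3420, -0.4642) x1=(-0.1974, 0.3516)
step 4: x0=(-0.3522, -0.4728) x1=(-0.1834, 0.3612)
step 5: x0=(-0.3621, -0.4802) x1=(-0.1695, 0.3703)
step 6: x0=(-0.3719, -0.4865) x1=(-0.1556, 0.3790)
step 7: x0=(-0.3813, -0.4916) x1=(-0.1419, 0.3873)
step 8: x0=(-0.3904, -0.4957) x1=(-0.1282, 0.3952)
step 9: x0=(-0.3993, -0.4987) x1=(-0.1147, 0.4028)
step 10: x0=(-0.4078, -0.5008) x1=(-0.1013, 0.4100)
step 11: x0=(-0.4160, -0.5019) x1=(-0.0880, 0.4168)
step 12: x0=(-0.4239, -0.5022) x1=(-0.0748, 0.4234)
step 13: x0=(-0.4314, -0.5015) x1=(-0.0617, 0.4296)
step 14: x0=(-0.4387, -0.5001) x1=(-0.0487, 0.4356)
step 15: x0=(-0.4456, -0.4978) x1=(-0.0359, 0.4412)
step 16: x0=(-0.4521, -0.4947) x1=(-0.0232, 0.4466)
step 17: x0=(-0.4583, -0.4908) x1=(-0.0106, 0.4517)
step 18: x0=(-0.4641, -0.4861) x1=(0.0019, 0.4565)
step 19: x0=(-0.4696, -0.4808) x1=(0.0142, 0.4611)
step 20: x0=(-0.4746, -0.4747) x1=(0.0264, 0.4654)
step 21: x0=(-0.4793, -0.4678) x1=(0.0385, 0.4694)
step 22: x0=(-0.4837, -0.4603) x1=(0.0504, 0.4732)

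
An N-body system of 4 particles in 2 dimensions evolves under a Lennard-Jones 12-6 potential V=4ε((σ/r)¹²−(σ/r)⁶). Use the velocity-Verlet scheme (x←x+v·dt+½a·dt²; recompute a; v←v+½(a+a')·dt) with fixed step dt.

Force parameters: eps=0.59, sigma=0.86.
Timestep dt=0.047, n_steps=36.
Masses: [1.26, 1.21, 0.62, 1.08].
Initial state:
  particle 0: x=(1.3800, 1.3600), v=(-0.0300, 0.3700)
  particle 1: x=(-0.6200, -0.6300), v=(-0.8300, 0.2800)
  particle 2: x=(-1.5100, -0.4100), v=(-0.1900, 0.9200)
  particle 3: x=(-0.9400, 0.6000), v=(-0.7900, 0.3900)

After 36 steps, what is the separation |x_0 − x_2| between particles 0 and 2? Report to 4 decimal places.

4.4142

step 0: x0=(1.3800, 1.3600) x1=(-0.6200, -0.6300) x2=(-1.5100, -0.4100) x3=(-0.9400, 0.6000)
step 1: x0=(1.3786, 1.3774) x1=(-0.6558, -0.6169) x2=(-1.5243, -0.3630) x3=(-0.9776, 0.6163)
step 2: x0=(1.3771, 1.3948) x1=(-0.6825, -0.6051) x2=(-1.5547, -0.3058) x3=(-1.0162, 0.6281)
step 3: x0=(1.3757, 1.4121) x1=(-0.7040, -0.5937) x2=(-1.5929, -0.2399) x3=(-1.0561, 0.6355)
step 4: x0=(1.3742, 1.4295) x1=(-0.7252, -0.5811) x2=(-1.6298, -0.1689) x3=(-1.0970, 0.6386)
step 5: x0=(1.3727, 1.4468) x1=(-0.7485, -0.5664) x2=(-1.6634, -0.0991) x3=(-1.1375, 0.6399)
step 6: x0=(1.3712, 1.4642) x1=(-0.7746, -0.5488) x2=(-1.7029, -0.0466) x3=(-1.1714, 0.6480)
step 7: x0=(1.3696, 1.4815) x1=(-0.8039, -0.5283) x2=(-1.7628, -0.0303) x3=(-1.1900, 0.6736)
step 8: x0=(1.3681, 1.4988) x1=(-0.8363, -0.5048) x2=(-1.8290, -0.0307) x3=(-1.2014, 0.7055)
step 9: x0=(1.3665, 1.5161) x1=(-0.8719, -0.4785) x2=(-1.8898, -0.0332) x3=(-1.2125, 0.7355)
step 10: x0=(1.3649, 1.5334) x1=(-0.9105, -0.4495) x2=(-1.9421, -0.0341) x3=(-1.2250, 0.7615)
step 11: x0=(1.3633, 1.5507) x1=(-0.9521, -0.4177) x2=(-1.9853, -0.0328) x3=(-1.2393, 0.7832)
step 12: x0=(1.3617, 1.5680) x1=(-0.9969, -0.3832) x2=(-2.0194, -0.0292) x3=(-1.2553, 0.8004)
step 13: x0=(1.3601, 1.5853) x1=(-1.0450, -0.3457) x2=(-2.0444, -0.0237) x3=(-1.2728, 0.8132)
step 14: x0=(1.3585, 1.6026) x1=(-1.0963, -0.3050) x2=(-2.0604, -0.0160) x3=(-1.2919, 0.8213)
step 15: x0=(1.3568, 1.6199) x1=(-1.1501, -0.2611) x2=(-2.0687, -0.0058) x3=(-1.3124, 0.8243)
step 16: x0=(1.3552, 1.6372) x1=(-1.2033, -0.2146) x2=(-2.0755, 0.0090) x3=(-1.3346, 0.8217)
step 17: x0=(1.3535, 1.6544) x1=(-1.2459, -0.1680) x2=(-2.0999, 0.0334) x3=(-1.3585, 0.8135)
step 18: x0=(1.3519, 1.6717) x1=(-1.2690, -0.1246) x2=(-2.1586, 0.0712) x3=(-1.3846, 0.8013)
step 19: x0=(1.3502, 1.6890) x1=(-1.2835, -0.0869) x2=(-2.2290, 0.1165) x3=(-1.4136, 0.7910)
step 20: x0=(1.3485, 1.7062) x1=(-1.2958, -0.0647) x2=(-2.2947, 0.1655) x3=(-1.4478, 0.7961)
step 21: x0=(1.3468, 1.7235) x1=(-1.3068, -0.0635) x2=(-2.3506, 0.2167) x3=(-1.4889, 0.8233)
step 22: x0=(1.3451, 1.7407) x1=(-1.3188, -0.0711) x2=(-2.3962, 0.2698) x3=(-1.5350, 0.8594)
step 23: x0=(1.3434, 1.7580) x1=(-1.3331, -0.0788) x2=(-2.4321, 0.3245) x3=(-1.5839, 0.8948)
step 24: x0=(1.3416, 1.7752) x1=(-1.3502, -0.0836) x2=(-2.4593, 0.3804) x3=(-1.6347, 0.9261)
step 25: x0=(1.3399, 1.7925) x1=(-1.3701, -0.0847) x2=(-2.4803, 0.4363) x3=(-1.6860, 0.9533)
step 26: x0=(1.3382, 1.8097) x1=(-1.3925, -0.0822) x2=(-2.5008, 0.4888) x3=(-1.7347, 0.9784)
step 27: x0=(1.3364, 1.8270) x1=(-1.4174, -0.0762) x2=(-2.5328, 0.5305) x3=(-1.7740, 1.0058)
step 28: x0=(1.3347, 1.8442) x1=(-1.4445, -0.0669) x2=(-2.5834, 0.5573) x3=(-1.8002, 1.0381)
step 29: x0=(1.3330, 1.8614) x1=(-1.4736, -0.0546) x2=(-2.6424, 0.5762) x3=(-1.8193, 1.0715)
step 30: x0=(1.3312, 1.8787) x1=(-1.5044, -0.0394) x2=(-2.7000, 0.5935) x3=(-1.8373, 1.1027)
step 31: x0=(1.3295, 1.8959) x1=(-1.5368, -0.0217) x2=(-2.7523, 0.6119) x3=(-1.8565, 1.1304)
step 32: x0=(1.3277, 1.9131) x1=(-1.5707, -0.0014) x2=(-2.7980, 0.6321) x3=(-1.8779, 1.1541)
step 33: x0=(1.3259, 1.9304) x1=(-1.6060, 0.0214) x2=(-2.8370, 0.6543) x3=(-1.9015, 1.1738)
step 34: x0=(1.3242, 1.9476) x1=(-1.6427, 0.0469) x2=(-2.8692, 0.6785) x3=(-1.9274, 1.1895)
step 35: x0=(1.3224, 1.9648) x1=(-1.6808, 0.0750) x2=(-2.8947, 0.7047) x3=(-1.9557, 1.2011)
step 36: x0=(1.3206, 1.9820) x1=(-1.7204, 0.1060) x2=(-2.9131, 0.7326) x3=(-1.9862, 1.2084)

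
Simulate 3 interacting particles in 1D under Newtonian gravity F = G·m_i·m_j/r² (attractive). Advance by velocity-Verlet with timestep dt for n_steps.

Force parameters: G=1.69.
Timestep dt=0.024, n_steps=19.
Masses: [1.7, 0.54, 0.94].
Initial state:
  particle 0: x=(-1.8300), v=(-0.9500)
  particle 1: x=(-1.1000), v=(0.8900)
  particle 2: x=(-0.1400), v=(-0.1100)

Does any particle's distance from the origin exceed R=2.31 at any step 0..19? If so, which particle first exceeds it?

step 0: x0=(-1.8300) x1=(-1.1000) x2=(-0.1400)
step 1: x0=(-1.8521) x1=(-1.0797) x2=(-0.1432)
step 2: x0=(-1.8731) x1=(-1.0611) x2=(-0.1476)
step 3: x0=(-1.8929) x1=(-1.0440) x2=(-0.1532)
step 4: x0=(-1.9118) x1=(-1.0279) x2=(-0.1599)
step 5: x0=(-1.9296) x1=(-1.0128) x2=(-0.1680)
step 6: x0=(-1.9465) x1=(-0.9984) x2=(-0.1772)
step 7: x0=(-1.9626) x1=(-0.9845) x2=(-0.1878)
step 8: x0=(-1.9778) x1=(-0.9708) x2=(-0.1998)
step 9: x0=(-1.9922) x1=(-0.9572) x2=(-0.2131)
step 10: x0=(-2.0058) x1=(-0.9436) x2=(-0.2279)
step 11: x0=(-2.0187) x1=(-0.9296) x2=(-0.2443)
step 12: x0=(-2.0308) x1=(-0.9150) x2=(-0.2623)
step 13: x0=(-2.0422) x1=(-0.8997) x2=(-0.2821)
step 14: x0=(-2.0529) x1=(-0.8832) x2=(-0.3038)
step 15: x0=(-2.0630) x1=(-0.8652) x2=(-0.3276)
step 16: x0=(-2.0723) x1=(-0.8452) x2=(-0.3538)
step 17: x0=(-2.0810) x1=(-0.8224) x2=(-0.3827)
step 18: x0=(-2.0891) x1=(-0.7960) x2=(-0.4149)
step 19: x0=(-2.0965) x1=(-0.7643) x2=(-0.4513)

no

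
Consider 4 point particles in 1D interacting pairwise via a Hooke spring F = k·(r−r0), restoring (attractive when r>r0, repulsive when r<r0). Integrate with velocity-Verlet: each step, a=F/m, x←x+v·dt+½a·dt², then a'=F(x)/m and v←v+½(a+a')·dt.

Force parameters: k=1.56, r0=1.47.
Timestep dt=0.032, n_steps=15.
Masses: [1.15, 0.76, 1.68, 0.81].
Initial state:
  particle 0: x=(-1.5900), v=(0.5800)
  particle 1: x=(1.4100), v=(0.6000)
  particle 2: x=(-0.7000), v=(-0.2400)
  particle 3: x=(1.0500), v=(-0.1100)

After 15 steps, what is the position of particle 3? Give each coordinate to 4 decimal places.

step 0: x0=(-1.5900) x1=(1.4100) x2=(-0.7000) x3=(1.0500)
step 1: x0=(-1.5700) x1=(1.4281) x2=(-0.7070) x3=(1.0440)
step 2: x0=(-1.5471) x1=(1.4438) x2=(-0.7125) x3=(1.0330)
step 3: x0=(-1.5214) x1=(1.4572) x2=(-0.7164) x3=(1.0171)
step 4: x0=(-1.4931) x1=(1.4681) x2=(-0.7188) x3=(0.9967)
step 5: x0=(-1.4622) x1=(1.4764) x2=(-0.7197) x3=(0.9717)
step 6: x0=(-1.4290) x1=(1.4821) x2=(-0.7189) x3=(0.9425)
step 7: x0=(-1.3936) x1=(1.4852) x2=(-0.7166) x3=(0.9094)
step 8: x0=(-1.3561) x1=(1.4857) x2=(-0.7126) x3=(0.8725)
step 9: x0=(-1.3169) x1=(1.4836) x2=(-0.7071) x3=(0.8322)
step 10: x0=(-1.2761) x1=(1.4789) x2=(-0.7000) x3=(0.7888)
step 11: x0=(-1.2339) x1=(1.4717) x2=(-0.6914) x3=(0.7427)
step 12: x0=(-1.1905) x1=(1.4619) x2=(-0.6812) x3=(0.6941)
step 13: x0=(-1.1463) x1=(1.4498) x2=(-0.6696) x3=(0.6436)
step 14: x0=(-1.1015) x1=(1.4352) x2=(-0.6566) x3=(0.5914)
step 15: x0=(-1.0562) x1=(1.4185) x2=(-0.6422) x3=(0.5380)

(0.5380)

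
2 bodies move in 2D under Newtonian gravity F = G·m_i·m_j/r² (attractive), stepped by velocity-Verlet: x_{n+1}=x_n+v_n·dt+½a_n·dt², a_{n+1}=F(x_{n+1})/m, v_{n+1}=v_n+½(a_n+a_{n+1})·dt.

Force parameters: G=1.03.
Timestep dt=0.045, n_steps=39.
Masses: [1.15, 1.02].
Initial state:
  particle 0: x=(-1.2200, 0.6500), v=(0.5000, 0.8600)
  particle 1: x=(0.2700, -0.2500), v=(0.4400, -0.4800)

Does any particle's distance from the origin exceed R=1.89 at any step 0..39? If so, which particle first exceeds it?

yes, particle 0

step 0: x0=(-1.2200, 0.6500) x1=(0.2700, -0.2500)
step 1: x0=(-1.1972, 0.6885) x1=(0.2895, -0.2714)
step 2: x0=(-1.1738, 0.7267) x1=(0.3083, -0.2924)
step 3: x0=(-1.1499, 0.7644) x1=(0.3265, -0.3129)
step 4: x0=(-1.1255, 0.8018) x1=(0.3441, -0.3331)
step 5: x0=(-1.1006, 0.8389) x1=(0.3612, -0.3528)
step 6: x0=(-1.0752, 0.8755) x1=(0.3777, -0.3721)
step 7: x0=(-1.0494, 0.9118) x1=(0.3938, -0.3909)
step 8: x0=(-1.0231, 0.9477) x1=(0.4094, -0.4094)
step 9: x0=(-0.9965, 0.9832) x1=(0.4245, -0.4274)
step 10: x0=(-0.9695, 1.0183) x1=(0.4392, -0.4450)
step 11: x0=(-0.9421, 1.0531) x1=(0.4536, -0.4621)
step 12: x0=(-0.9144, 1.0875) x1=(0.4675, -0.4789)
step 13: x0=(-0.8864, 1.1215) x1=(0.4810, -0.4952)
step 14: x0=(-0.8580, 1.1552) x1=(0.4943, -0.5112)
step 15: x0=(-0.8294, 1.1885) x1=(0.5072, -0.5267)
step 16: x0=(-0.8005, 1.2215) x1=(0.5197, -0.5418)
step 17: x0=(-0.7713, 1.2541) x1=(0.5320, -0.5566)
step 18: x0=(-0.7419, 1.2864) x1=(0.5440, -0.5709)
step 19: x0=(-0.7123, 1.3183) x1=(0.5557, -0.5848)
step 20: x0=(-0.6824, 1.3499) x1=(0.5672, -0.5984)
step 21: x0=(-0.6523, 1.3811) x1=(0.5785, -0.6116)
step 22: x0=(-0.6220, 1.4120) x1=(0.5895, -0.6244)
step 23: x0=(-0.5915, 1.4426) x1=(0.6003, -0.6369)
step 24: x0=(-0.5608, 1.4729) x1=(0.6108, -0.6490)
step 25: x0=(-0.5300, 1.5029) x1=(0.6212, -0.6607)
step 26: x0=(-0.4990, 1.5325) x1=(0.6314, -0.6721)
step 27: x0=(-0.4678, 1.5618) x1=(0.6414, -0.6832)
step 28: x0=(-0.4365, 1.5909) x1=(0.6513, -0.6939)
step 29: x0=(-0.4050, 1.6196) x1=(0.6610, -0.7042)
step 30: x0=(-0.3734, 1.6480) x1=(0.6705, -0.7142)
step 31: x0=(-0.3417, 1.6762) x1=(0.6799, -0.7239)
step 32: x0=(-0.3098, 1.7040) x1=(0.6892, -0.7333)
step 33: x0=(-0.2778, 1.7316) x1=(0.6983, -0.7424)
step 34: x0=(-0.2457, 1.7589) x1=(0.7073, -0.7511)
step 35: x0=(-0.2136, 1.7859) x1=(0.7162, -0.7595)
step 36: x0=(-0.1813, 1.8126) x1=(0.7249, -0.7676)
step 37: x0=(-0.1489, 1.8391) x1=(0.7336, -0.7754)
step 38: x0=(-0.1164, 1.8653) x1=(0.7421, -0.7830)
step 39: x0=(-0.0839, 1.8912) x1=(0.7506, -0.7902)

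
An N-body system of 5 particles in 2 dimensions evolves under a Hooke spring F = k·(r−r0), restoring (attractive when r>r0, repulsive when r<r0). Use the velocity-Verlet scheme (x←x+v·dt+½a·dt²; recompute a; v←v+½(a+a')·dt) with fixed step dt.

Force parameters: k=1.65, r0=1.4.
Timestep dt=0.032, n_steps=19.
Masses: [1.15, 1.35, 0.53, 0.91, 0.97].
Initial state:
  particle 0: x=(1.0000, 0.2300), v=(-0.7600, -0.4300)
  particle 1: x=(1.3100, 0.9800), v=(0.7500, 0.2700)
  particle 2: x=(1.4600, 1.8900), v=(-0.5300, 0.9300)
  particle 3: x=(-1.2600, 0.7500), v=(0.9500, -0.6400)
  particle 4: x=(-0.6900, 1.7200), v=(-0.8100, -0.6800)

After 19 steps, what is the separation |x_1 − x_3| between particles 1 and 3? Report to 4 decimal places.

step 0: x0=(1.0000, 0.2300) x1=(1.3100, 0.9800) x2=(1.4600, 1.8900) x3=(-1.2600, 0.7500) x4=(-0.6900, 1.7200)
step 1: x0=(0.9745, 0.2166) x1=(1.3329, 0.9888) x2=(1.4395, 1.9190) x3=(-1.2265, 0.7298) x4=(-0.7140, 1.6978)
step 2: x0=(0.9465, 0.2042) x1=(1.3537, 0.9978) x2=(1.4121, 1.9461) x3=(-1.1869, 0.7100) x4=(-0.7340, 1.6748)
step 3: x0=(0.9164, 0.1927) x1=(1.3724, 1.0069) x2=(1.3778, 1.9710) x3=(-1.1416, 0.6908) x4=(-0.7501, 1.6511)
step 4: x0=(0.8841, 0.1822) x1=(1.3889, 1.0161) x2=(1.3366, 1.9936) x3=(-1.0908, 0.6721) x4=(-0.7622, 1.6268)
step 5: x0=(0.8499, 0.1729) x1=(1.4034, 1.0254) x2=(1.2890, 2.0136) x3=(-1.0348, 0.6540) x4=(-0.7704, 1.6021)
step 6: x0=(0.8140, 0.1648) x1=(1.4158, 1.0346) x2=(1.2351, 2.0308) x3=(-0.9740, 0.6363) x4=(-0.7748, 1.5770)
step 7: x0=(0.7765, 0.1578) x1=(1.4263, 1.0437) x2=(1.1752, 2.0451) x3=(-0.9088, 0.6192) x4=(-0.7755, 1.5518)
step 8: x0=(0.7377, 0.1521) x1=(1.4349, 1.0528) x2=(1.1099, 2.0565) x3=(-0.8396, 0.6025) x4=(-0.7727, 1.5265)
step 9: x0=(0.6977, 0.1476) x1=(1.4416, 1.0616) x2=(1.0396, 2.0647) x3=(-0.7668, 0.5863) x4=(-0.7666, 1.5012)
step 10: x0=(0.6569, 0.1443) x1=(1.4466, 1.0703) x2=(0.9648, 2.0698) x3=(-0.6909, 0.5706) x4=(-0.7575, 1.4760)
step 11: x0=(0.6154, 0.1421) x1=(1.4498, 1.0788) x2=(0.8861, 2.0717) x3=(-0.6123, 0.5554) x4=(-0.7457, 1.4510)
step 12: x0=(0.5735, 0.1410) x1=(1.4514, 1.0872) x2=(0.8040, 2.0706) x3=(-0.5315, 0.5406) x4=(-0.7313, 1.4262)
step 13: x0=(0.5314, 0.1409) x1=(1.4515, 1.0953) x2=(0.7193, 2.0666) x3=(-0.4490, 0.5262) x4=(-0.7148, 1.4017)
step 14: x0=(0.4895, 0.1417) x1=(1.4501, 1.1032) x2=(0.6325, 2.0597) x3=(-0.3651, 0.5124) x4=(-0.6965, 1.3775)
step 15: x0=(0.4478, 0.1433) x1=(1.4473, 1.1110) x2=(0.5442, 2.0502) x3=(-0.2804, 0.4990) x4=(-0.6766, 1.3535)
step 16: x0=(0.4067, 0.1455) x1=(1.4432, 1.1186) x2=(0.4551, 2.0382) x3=(-0.1953, 0.4862) x4=(-0.6554, 1.3299)
step 17: x0=(0.3664, 0.1481) x1=(1.4378, 1.1260) x2=(0.3657, 2.0241) x3=(-0.1100, 0.4740) x4=(-0.6333, 1.3064)
step 18: x0=(0.3270, 0.1510) x1=(1.4312, 1.1334) x2=(0.2766, 2.0082) x3=(-0.0251, 0.4627) x4=(-0.6105, 1.2831)
step 19: x0=(0.2887, 0.1538) x1=(1.4234, 1.1407) x2=(0.1881, 1.9906) x3=(0.0594, 0.4524) x4=(-0.5872, 1.2600)

1.5278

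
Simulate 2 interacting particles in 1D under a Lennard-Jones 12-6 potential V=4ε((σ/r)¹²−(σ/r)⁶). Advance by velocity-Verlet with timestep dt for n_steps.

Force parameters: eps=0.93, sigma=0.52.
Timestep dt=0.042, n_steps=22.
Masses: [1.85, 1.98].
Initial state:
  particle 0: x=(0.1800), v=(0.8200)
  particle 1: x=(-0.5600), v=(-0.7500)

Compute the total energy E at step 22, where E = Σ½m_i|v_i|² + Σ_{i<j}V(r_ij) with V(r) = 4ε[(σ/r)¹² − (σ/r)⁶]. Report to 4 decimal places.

step 0: x0=(0.1800) x1=(-0.5600)
step 1: x0=(0.2131) x1=(-0.5903)
step 2: x0=(0.2446) x1=(-0.6190)
step 3: x0=(0.2750) x1=(-0.6467)
step 4: x0=(0.3047) x1=(-0.6738)
step 5: x0=(0.3339) x1=(-0.7004)
step 6: x0=(0.3628) x1=(-0.7268)
step 7: x0=(0.3915) x1=(-0.7529)
step 8: x0=(0.4201) x1=(-0.7789)
step 9: x0=(0.4485) x1=(-0.8047)
step 10: x0=(0.4768) x1=(-0.8305)
step 11: x0=(0.5051) x1=(-0.8563)
step 12: x0=(0.5333) x1=(-0.8819)
step 13: x0=(0.5615) x1=(-0.9076)
step 14: x0=(0.5896) x1=(-0.9332)
step 15: x0=(0.6177) x1=(-0.9588)
step 16: x0=(0.6459) x1=(-0.9844)
step 17: x0=(0.6740) x1=(-1.0100)
step 18: x0=(0.7020) x1=(-1.0355)
step 19: x0=(0.7301) x1=(-1.0611)
step 20: x0=(0.7582) x1=(-1.0866)
step 21: x0=(0.7862) x1=(-1.1122)
step 22: x0=(0.8143) x1=(-1.1377)
step 0 velocities: v0=(0.8200) v1=(-0.7500)
step 0: KE=1.1788, PE=-0.3940, E=0.7849
step 22 velocities: v0=(0.6680) v1=(-0.6080)
step 22: KE=0.7788, PE=-0.0013, E=0.7775

0.7775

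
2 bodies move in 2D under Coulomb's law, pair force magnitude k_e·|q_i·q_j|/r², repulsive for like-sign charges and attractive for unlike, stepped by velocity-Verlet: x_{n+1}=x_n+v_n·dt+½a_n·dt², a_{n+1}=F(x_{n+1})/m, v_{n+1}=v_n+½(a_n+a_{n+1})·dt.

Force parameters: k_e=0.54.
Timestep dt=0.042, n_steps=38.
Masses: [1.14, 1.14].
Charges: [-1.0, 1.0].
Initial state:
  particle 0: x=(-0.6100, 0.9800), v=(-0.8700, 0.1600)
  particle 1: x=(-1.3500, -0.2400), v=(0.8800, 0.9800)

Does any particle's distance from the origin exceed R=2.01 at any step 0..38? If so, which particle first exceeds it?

no

step 0: x0=(-0.6100, 0.9800) x1=(-1.3500, -0.2400)
step 1: x0=(-0.6466, 0.9865) x1=(-1.3129, -0.1987)
step 2: x0=(-0.6835, 0.9927) x1=(-1.2756, -0.1569)
step 3: x0=(-0.7206, 0.9984) x1=(-1.2381, -0.1148)
step 4: x0=(-0.7579, 1.0036) x1=(-1.2004, -0.0721)
step 5: x0=(-0.7955, 1.0082) x1=(-1.1624, -0.0288)
step 6: x0=(-0.8333, 1.0122) x1=(-1.1242, 0.0151)
step 7: x0=(-0.8713, 1.0155) x1=(-1.0857, 0.0597)
step 8: x0=(-0.9095, 1.0178) x1=(-1.0471, 0.1052)
step 9: x0=(-0.9479, 1.0193) x1=(-1.0084, 0.1517)
step 10: x0=(-0.9863, 1.0196) x1=(-0.9695, 0.1992)
step 11: x0=(-1.0247, 1.0187) x1=(-0.9307, 0.2480)
step 12: x0=(-1.0629, 1.0164) x1=(-0.8920, 0.2982)
step 13: x0=(-1.1008, 1.0126) x1=(-0.8537, 0.3499)
step 14: x0=(-1.1381, 1.0072) x1=(-0.8160, 0.4031)
step 15: x0=(-1.1746, 1.0003) x1=(-0.7791, 0.4579)
step 16: x0=(-1.2099, 0.9918) x1=(-0.7434, 0.5142)
step 17: x0=(-1.2440, 0.9821) x1=(-0.7089, 0.5719)
step 18: x0=(-1.2766, 0.9712) x1=(-0.6759, 0.6307)
step 19: x0=(-1.3076, 0.9594) x1=(-0.6444, 0.6903)
step 20: x0=(-1.3372, 0.9471) x1=(-0.6144, 0.7505)
step 21: x0=(-1.3653, 0.9343) x1=(-0.5859, 0.8112)
step 22: x0=(-1.3921, 0.9213) x1=(-0.5586, 0.8720)
step 23: x0=(-1.4177, 0.9083) x1=(-0.5326, 0.9329)
step 24: x0=(-1.4422, 0.8953) x1=(-0.5077, 0.9938)
step 25: x0=(-1.4658, 0.8824) x1=(-0.4837, 1.0546)
step 26: x0=(-1.4886, 0.8696) x1=(-0.4605, 1.1153)
step 27: x0=(-1.5106, 0.8570) x1=(-0.4380, 1.1757)
step 28: x0=(-1.5320, 0.8446) x1=(-0.4162, 1.2360)
step 29: x0=(-1.5529, 0.8324) x1=(-0.3949, 1.2961)
step 30: x0=(-1.5732, 0.8204) x1=(-0.3742, 1.3560)
step 31: x0=(-1.5931, 0.8086) x1=(-0.3539, 1.4157)
step 32: x0=(-1.6126, 0.7970) x1=(-0.3340, 1.4751)
step 33: x0=(-1.6317, 0.7856) x1=(-0.3144, 1.5345)
step 34: x0=(-1.6506, 0.7743) x1=(-0.2951, 1.5936)
step 35: x0=(-1.6691, 0.7633) x1=(-0.2762, 1.6525)
step 36: x0=(-1.6874, 0.7524) x1=(-0.2575, 1.7113)
step 37: x0=(-1.7055, 0.7416) x1=(-0.2390, 1.7699)
step 38: x0=(-1.7233, 0.7310) x1=(-0.2207, 1.8284)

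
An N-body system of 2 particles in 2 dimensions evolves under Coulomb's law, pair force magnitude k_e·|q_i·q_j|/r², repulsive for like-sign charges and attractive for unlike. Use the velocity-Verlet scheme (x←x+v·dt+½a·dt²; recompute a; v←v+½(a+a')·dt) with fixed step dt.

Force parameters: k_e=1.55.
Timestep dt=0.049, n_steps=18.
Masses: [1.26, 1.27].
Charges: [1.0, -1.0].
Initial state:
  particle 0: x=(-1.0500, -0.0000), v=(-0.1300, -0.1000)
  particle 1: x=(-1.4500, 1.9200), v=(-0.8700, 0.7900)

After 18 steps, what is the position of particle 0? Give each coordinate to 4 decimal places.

(-1.1903, 0.0061)

step 0: x0=(-1.0500, -0.0000) x1=(-1.4500, 1.9200)
step 1: x0=(-1.0564, -0.0045) x1=(-1.4926, 1.9583)
step 2: x0=(-1.0631, -0.0083) x1=(-1.5349, 1.9960)
step 3: x0=(-1.0698, -0.0115) x1=(-1.5772, 2.0329)
step 4: x0=(-1.0767, -0.0140) x1=(-1.6193, 2.0692)
step 5: x0=(-1.0838, -0.0158) x1=(-1.6612, 2.1049)
step 6: x0=(-1.0911, -0.0171) x1=(-1.7029, 2.1401)
step 7: x0=(-1.0985, -0.0178) x1=(-1.7445, 2.1746)
step 8: x0=(-1.1061, -0.0180) x1=(-1.7860, 2.2086)
step 9: x0=(-1.1138, -0.0176) x1=(-1.8273, 2.2421)
step 10: x0=(-1.1217, -0.0168) x1=(-1.8684, 2.2751)
step 11: x0=(-1.1297, -0.0155) x1=(-1.9094, 2.3077)
step 12: x0=(-1.1379, -0.0137) x1=(-1.9502, 2.3397)
step 13: x0=(-1.1463, -0.0114) x1=(-1.9908, 2.3714)
step 14: x0=(-1.1548, -0.0087) x1=(-2.0313, 2.4025)
step 15: x0=(-1.1634, -0.0056) x1=(-2.0717, 2.4333)
step 16: x0=(-1.1723, -0.0021) x1=(-2.1119, 2.4637)
step 17: x0=(-1.1812, 0.0018) x1=(-2.1520, 2.4936)
step 18: x0=(-1.1903, 0.0061) x1=(-2.1919, 2.5232)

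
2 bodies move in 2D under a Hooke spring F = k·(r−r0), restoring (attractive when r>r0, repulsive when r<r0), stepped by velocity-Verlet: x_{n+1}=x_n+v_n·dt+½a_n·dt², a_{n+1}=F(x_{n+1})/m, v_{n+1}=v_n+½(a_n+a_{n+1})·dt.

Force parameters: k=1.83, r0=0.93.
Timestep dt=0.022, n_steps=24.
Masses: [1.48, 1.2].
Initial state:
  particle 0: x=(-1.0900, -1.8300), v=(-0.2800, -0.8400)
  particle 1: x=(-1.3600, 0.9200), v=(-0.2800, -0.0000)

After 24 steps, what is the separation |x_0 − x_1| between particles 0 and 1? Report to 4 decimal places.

step 0: x0=(-1.0900, -1.8300) x1=(-1.3600, 0.9200)
step 1: x0=(-1.0962, -1.8479) x1=(-1.3661, 0.9193)
step 2: x0=(-1.1025, -1.8648) x1=(-1.3721, 0.9173)
step 3: x0=(-1.1090, -1.8805) x1=(-1.3779, 0.9139)
step 4: x0=(-1.1155, -1.8951) x1=(-1.3836, 0.9091)
step 5: x0=(-1.1221, -1.9086) x1=(-1.3891, 0.9029)
step 6: x0=(-1.1289, -1.9209) x1=(-1.3946, 0.8954)
step 7: x0=(-1.1358, -1.9321) x1=(-1.3999, 0.8864)
step 8: x0=(-1.1427, -1.9422) x1=(-1.4050, 0.8761)
step 9: x0=(-1.1498, -1.9512) x1=(-1.4101, 0.8643)
step 10: x0=(-1.1570, -1.9590) x1=(-1.4150, 0.8512)
step 11: x0=(-1.1642, -1.9657) x1=(-1.4198, 0.8366)
step 12: x0=(-1.1716, -1.9713) x1=(-1.4244, 0.8207)
step 13: x0=(-1.1791, -1.9757) x1=(-1.4290, 0.8034)
step 14: x0=(-1.1867, -1.9791) x1=(-1.4334, 0.7848)
step 15: x0=(-1.1944, -1.9813) x1=(-1.4377, 0.7647)
step 16: x0=(-1.2021, -1.9825) x1=(-1.4418, 0.7434)
step 17: x0=(-1.2100, -1.9826) x1=(-1.4459, 0.7207)
step 18: x0=(-1.2180, -1.9816) x1=(-1.4498, 0.6967)
step 19: x0=(-1.2260, -1.9795) x1=(-1.4536, 0.6714)
step 20: x0=(-1.2342, -1.9765) x1=(-1.4574, 0.6448)
step 21: x0=(-1.2424, -1.9724) x1=(-1.4610, 0.6170)
step 22: x0=(-1.2507, -1.9673) x1=(-1.4645, 0.5880)
step 23: x0=(-1.2591, -1.9613) x1=(-1.4679, 0.5577)
step 24: x0=(-1.2676, -1.9543) x1=(-1.4712, 0.5263)

2.4889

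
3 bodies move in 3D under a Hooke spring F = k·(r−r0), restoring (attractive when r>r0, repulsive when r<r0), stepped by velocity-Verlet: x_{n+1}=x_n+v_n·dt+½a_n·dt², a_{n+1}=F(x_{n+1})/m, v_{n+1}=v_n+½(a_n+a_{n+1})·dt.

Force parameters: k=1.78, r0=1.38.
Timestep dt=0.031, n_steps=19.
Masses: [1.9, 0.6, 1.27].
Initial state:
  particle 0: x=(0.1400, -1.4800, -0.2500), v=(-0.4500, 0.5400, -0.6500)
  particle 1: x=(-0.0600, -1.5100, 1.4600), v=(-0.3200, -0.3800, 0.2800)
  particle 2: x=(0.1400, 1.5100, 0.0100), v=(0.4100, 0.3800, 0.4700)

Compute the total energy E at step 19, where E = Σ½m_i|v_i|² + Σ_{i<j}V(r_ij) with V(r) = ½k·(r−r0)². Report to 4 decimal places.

7.2201

step 0: x0=(0.1400, -1.4800, -0.2500) x1=(-0.0600, -1.5100, 1.4600) x2=(0.1400, 1.5100, 0.0100)
step 1: x0=(0.1260, -1.4625, -0.2699) x1=(-0.0697, -1.5192, 1.4670) x2=(0.1526, 1.5195, 0.0251)
step 2: x0=(0.1120, -1.4436, -0.2894) x1=(-0.0789, -1.5233, 1.4705) x2=(0.1651, 1.5244, 0.0410)
step 3: x0=(0.0980, -1.4233, -0.3083) x1=(-0.0876, -1.5222, 1.4705) x2=(0.1773, 1.5247, 0.0579)
step 4: x0=(0.0840, -1.4016, -0.3268) x1=(-0.0957, -1.5159, 1.4669) x2=(0.1892, 1.5205, 0.0757)
step 5: x0=(0.0700, -1.3785, -0.3446) x1=(-0.1032, -1.5045, 1.4598) x2=(0.2008, 1.5118, 0.0942)
step 6: x0=(0.0561, -1.3540, -0.3618) x1=(-0.1101, -1.4879, 1.4492) x2=(0.2121, 1.4987, 0.1135)
step 7: x0=(0.0421, -1.3283, -0.3784) x1=(-0.1163, -1.4663, 1.4351) x2=(0.2231, 1.4812, 0.1336)
step 8: x0=(0.0283, -1.3012, -0.3944) x1=(-0.1219, -1.4397, 1.4177) x2=(0.2336, 1.4594, 0.1542)
step 9: x0=(0.0144, -1.2729, -0.4097) x1=(-0.1267, -1.4084, 1.3969) x2=(0.2438, 1.4336, 0.1755)
step 10: x0=(0.0007, -1.2435, -0.4244) x1=(-0.1310, -1.3725, 1.3730) x2=(0.2535, 1.4038, 0.1973)
step 11: x0=(-0.0130, -1.2128, -0.4384) x1=(-0.1345, -1.3322, 1.3460) x2=(0.2627, 1.3701, 0.2195)
step 12: x0=(-0.0265, -1.1811, -0.4518) x1=(-0.1373, -1.2877, 1.3161) x2=(0.2715, 1.3329, 0.2421)
step 13: x0=(-0.0400, -1.1483, -0.4645) x1=(-0.1395, -1.2392, 1.2835) x2=(0.2798, 1.2922, 0.2650)
step 14: x0=(-0.0533, -1.1145, -0.4765) x1=(-0.1410, -1.1871, 1.2485) x2=(0.2876, 1.2483, 0.2882)
step 15: x0=(-0.0666, -1.0798, -0.4880) x1=(-0.1418, -1.1316, 1.2111) x2=(0.2950, 1.2014, 0.3115)
step 16: x0=(-0.0797, -1.0442, -0.4988) x1=(-0.1421, -1.0731, 1.1716) x2=(0.3019, 1.1517, 0.3349)
step 17: x0=(-0.0926, -1.0077, -0.5091) x1=(-0.1418, -1.0118, 1.1303) x2=(0.3083, 1.0995, 0.3583)
step 18: x0=(-0.1054, -0.9705, -0.5188) x1=(-0.1409, -0.9481, 1.0873) x2=(0.3142, 1.0450, 0.3816)
step 19: x0=(-0.1181, -0.9326, -0.5280) x1=(-0.1396, -0.8824, 1.0430) x2=(0.3197, 0.9885, 0.4049)
step 0 velocities: v0=(-0.4500, 0.5400, -0.6500) v1=(-0.3200, -0.3800, 0.2800) v2=(0.4100, 0.3800, 0.4700)
step 0: KE=1.3070, PE=5.9186, E=7.2257
step 19 velocities: v0=(-0.4068, 1.2332, -0.2889) v1=(0.0500, 2.1475, -1.4480) v2=(0.1706, -1.8511, 0.7461)
step 19: KE=6.2423, PE=0.9778, E=7.2201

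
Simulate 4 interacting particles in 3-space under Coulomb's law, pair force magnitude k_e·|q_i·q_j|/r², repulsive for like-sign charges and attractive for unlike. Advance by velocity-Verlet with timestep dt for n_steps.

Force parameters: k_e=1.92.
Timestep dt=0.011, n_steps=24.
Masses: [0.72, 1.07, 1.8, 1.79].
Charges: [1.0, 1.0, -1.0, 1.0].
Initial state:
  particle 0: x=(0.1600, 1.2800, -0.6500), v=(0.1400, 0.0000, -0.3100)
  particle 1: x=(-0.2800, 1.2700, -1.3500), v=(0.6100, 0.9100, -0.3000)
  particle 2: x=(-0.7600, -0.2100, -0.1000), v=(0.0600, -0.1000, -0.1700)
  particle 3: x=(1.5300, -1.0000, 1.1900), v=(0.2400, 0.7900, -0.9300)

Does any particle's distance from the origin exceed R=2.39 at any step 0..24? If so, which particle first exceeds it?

no

step 0: x0=(0.1600, 1.2800, -0.6500) x1=(-0.2800, 1.2700, -1.3500) x2=(-0.7600, -0.2100, -0.1000) x3=(1.5300, -1.0000, 1.1900)
step 1: x0=(0.1616, 1.2800, -0.6532) x1=(-0.2734, 1.2800, -1.3534) x2=(-0.7593, -0.2111, -0.1019) x3=(1.5326, -0.9913, 1.1798)
step 2: x0=(0.1635, 1.2799, -0.6560) x1=(-0.2670, 1.2900, -1.3571) x2=(-0.7586, -0.2121, -0.1038) x3=(1.5353, -0.9826, 1.1695)
step 3: x0=(0.1655, 1.2798, -0.6584) x1=(-0.2607, 1.2999, -1.3610) x2=(-0.7578, -0.2131, -0.1057) x3=(1.5379, -0.9740, 1.1593)
step 4: x0=(0.1677, 1.2795, -0.6603) x1=(-0.2547, 1.3098, -1.3652) x2=(-0.7570, -0.2140, -0.1077) x3=(1.5405, -0.9653, 1.1491)
step 5: x0=(0.1701, 1.2793, -0.6619) x1=(-0.2488, 1.3197, -1.3696) x2=(-0.7562, -0.2149, -0.1096) x3=(1.5431, -0.9567, 1.1389)
step 6: x0=(0.1726, 1.2789, -0.6630) x1=(-0.2431, 1.3296, -1.3743) x2=(-0.7553, -0.2157, -0.1116) x3=(1.5457, -0.9480, 1.1287)
step 7: x0=(0.1754, 1.2785, -0.6637) x1=(-0.2376, 1.3394, -1.3792) x2=(-0.7544, -0.2165, -0.1137) x3=(1.5484, -0.9394, 1.1185)
step 8: x0=(0.1783, 1.2779, -0.6639) x1=(-0.2323, 1.3493, -1.3844) x2=(-0.7534, -0.2172, -0.1157) x3=(1.5510, -0.9308, 1.1083)
step 9: x0=(0.1814, 1.2773, -0.6638) x1=(-0.2271, 1.3592, -1.3898) x2=(-0.7524, -0.2179, -0.1178) x3=(1.5536, -0.9222, 1.0981)
step 10: x0=(0.1846, 1.2766, -0.6633) x1=(-0.2221, 1.3690, -1.3955) x2=(-0.7513, -0.2185, -0.1198) x3=(1.5561, -0.9136, 1.0879)
step 11: x0=(0.1880, 1.2757, -0.6623) x1=(-0.2173, 1.3789, -1.4014) x2=(-0.7502, -0.2191, -0.1219) x3=(1.5587, -0.9050, 1.0778)
step 12: x0=(0.1915, 1.2748, -0.6610) x1=(-0.2127, 1.3888, -1.4076) x2=(-0.7491, -0.2196, -0.1241) x3=(1.5613, -0.8964, 1.0676)
step 13: x0=(0.1952, 1.2738, -0.6592) x1=(-0.2082, 1.3987, -1.4140) x2=(-0.7479, -0.2201, -0.1262) x3=(1.5639, -0.8878, 1.0574)
step 14: x0=(0.1991, 1.2726, -0.6571) x1=(-0.2038, 1.4086, -1.4207) x2=(-0.7467, -0.2206, -0.1284) x3=(1.5665, -0.8793, 1.0473)
step 15: x0=(0.2030, 1.2713, -0.6546) x1=(-0.1996, 1.4185, -1.4275) x2=(-0.7454, -0.2210, -0.1306) x3=(1.5690, -0.8707, 1.0371)
step 16: x0=(0.2071, 1.2699, -0.6518) x1=(-0.1956, 1.4284, -1.4346) x2=(-0.7441, -0.2213, -0.1328) x3=(1.5716, -0.8622, 1.0270)
step 17: x0=(0.2113, 1.2684, -0.6485) x1=(-0.1917, 1.4384, -1.4419) x2=(-0.7428, -0.2216, -0.1350) x3=(1.5741, -0.8537, 1.0168)
step 18: x0=(0.2156, 1.2667, -0.6450) x1=(-0.1879, 1.4484, -1.4495) x2=(-0.7414, -0.2219, -0.1372) x3=(1.5767, -0.8451, 1.0067)
step 19: x0=(0.2201, 1.2650, -0.6410) x1=(-0.1843, 1.4584, -1.4572) x2=(-0.7400, -0.2221, -0.1395) x3=(1.5792, -0.8366, 0.9965)
step 20: x0=(0.2246, 1.2631, -0.6368) x1=(-0.1808, 1.4684, -1.4651) x2=(-0.7385, -0.2222, -0.1418) x3=(1.5818, -0.8281, 0.9864)
step 21: x0=(0.2292, 1.2610, -0.6322) x1=(-0.1774, 1.4785, -1.4733) x2=(-0.7370, -0.2224, -0.1441) x3=(1.5843, -0.8197, 0.9763)
step 22: x0=(0.2338, 1.2589, -0.6273) x1=(-0.1741, 1.4886, -1.4816) x2=(-0.7354, -0.2224, -0.1464) x3=(1.5868, -0.8112, 0.9662)
step 23: x0=(0.2386, 1.2566, -0.6221) x1=(-0.1710, 1.4987, -1.4901) x2=(-0.7338, -0.2224, -0.1487) x3=(1.5893, -0.8027, 0.9561)
step 24: x0=(0.2434, 1.2541, -0.6166) x1=(-0.1679, 1.5089, -1.4988) x2=(-0.7322, -0.2224, -0.1511) x3=(1.5919, -0.7943, 0.9460)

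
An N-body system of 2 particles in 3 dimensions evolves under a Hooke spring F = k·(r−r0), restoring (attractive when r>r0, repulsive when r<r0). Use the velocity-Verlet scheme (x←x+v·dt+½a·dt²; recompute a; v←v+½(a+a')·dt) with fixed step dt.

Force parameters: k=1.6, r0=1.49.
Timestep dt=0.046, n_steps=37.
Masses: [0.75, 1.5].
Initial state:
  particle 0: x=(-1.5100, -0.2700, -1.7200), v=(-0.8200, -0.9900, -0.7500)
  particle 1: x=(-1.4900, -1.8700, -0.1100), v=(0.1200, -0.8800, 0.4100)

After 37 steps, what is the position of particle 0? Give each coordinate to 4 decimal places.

(-2.5012, -3.2091, -1.2097)

step 0: x0=(-1.5100, -0.2700, -1.7200) x1=(-1.4900, -1.8700, -0.1100)
step 1: x0=(-1.5477, -0.3168, -1.7533) x1=(-1.4845, -1.9099, -0.0918)
step 2: x0=(-1.5853, -0.3661, -1.7839) x1=(-1.4790, -1.9485, -0.0749)
step 3: x0=(-1.6227, -0.4180, -1.8117) x1=(-1.4737, -1.9858, -0.0593)
step 4: x0=(-1.6599, -0.4725, -1.8366) x1=(-1.4684, -2.0218, -0.0453)
step 5: x0=(-1.6968, -0.5296, -1.8585) x1=(-1.4633, -2.0564, -0.0327)
step 6: x0=(-1.7332, -0.5893, -1.8773) x1=(-1.4584, -2.0898, -0.0217)
step 7: x0=(-1.7692, -0.6516, -1.8929) x1=(-1.4538, -2.1220, -0.0123)
step 8: x0=(-1.8047, -0.7164, -1.9053) x1=(-1.4494, -2.1528, -0.0045)
step 9: x0=(-1.8395, -0.7837, -1.9144) x1=(-1.4453, -2.1824, 0.0017)
step 10: x0=(-1.8737, -0.8534, -1.9202) x1=(-1.4416, -2.2108, 0.0062)
step 11: x0=(-1.9071, -0.9254, -1.9227) x1=(-1.4382, -2.2381, 0.0091)
step 12: x0=(-1.9397, -0.9996, -1.9219) x1=(-1.4352, -2.2642, 0.0103)
step 13: x0=(-1.9715, -1.0759, -1.9180) x1=(-1.4327, -2.2893, 0.0099)
step 14: x0=(-2.0024, -1.1542, -1.9108) x1=(-1.4305, -2.3134, 0.0080)
step 15: x0=(-2.0324, -1.2344, -1.9006) x1=(-1.4289, -2.3366, 0.0045)
step 16: x0=(-2.0615, -1.3163, -1.8874) x1=(-1.4277, -2.3588, -0.0005)
step 17: x0=(-2.0895, -1.3998, -1.8714) x1=(-1.4270, -2.3803, -0.0069)
step 18: x0=(-2.1166, -1.4847, -1.8526) x1=(-1.4268, -2.4011, -0.0147)
step 19: x0=(-2.1428, -1.5710, -1.8312) x1=(-1.4271, -2.4213, -0.0238)
step 20: x0=(-2.1679, -1.6583, -1.8073) x1=(-1.4278, -2.4408, -0.0341)
step 21: x0=(-2.1922, -1.7467, -1.7813) x1=(-1.4291, -2.4599, -0.0456)
step 22: x0=(-2.2155, -1.8359, -1.7531) x1=(-1.4307, -2.4785, -0.0580)
step 23: x0=(-2.2379, -1.9258, -1.7231) x1=(-1.4329, -2.4968, -0.0714)
step 24: x0=(-2.2596, -2.0164, -1.6913) x1=(-1.4354, -2.5148, -0.0857)
step 25: x0=(-2.2804, -2.1073, -1.6582) x1=(-1.4383, -2.5326, -0.1007)
step 26: x0=(-2.3006, -2.1986, -1.6237) x1=(-1.4415, -2.5502, -0.1163)
step 27: x0=(-2.3202, -2.2902, -1.5881) x1=(-1.4451, -2.5676, -0.1325)
step 28: x0=(-2.3392, -2.3819, -1.5517) x1=(-1.4489, -2.5850, -0.1491)
step 29: x0=(-2.3578, -2.4738, -1.5146) x1=(-1.4530, -2.6024, -0.1660)
step 30: x0=(-2.3760, -2.5657, -1.4769) x1=(-1.4572, -2.6197, -0.1832)
step 31: x0=(-2.3940, -2.6576, -1.4389) x1=(-1.4615, -2.6370, -0.2006)
step 32: x0=(-2.4118, -2.7495, -1.4007) x1=(-1.4660, -2.6543, -0.2181)
step 33: x0=(-2.4296, -2.8414, -1.3624) x1=(-1.4704, -2.6716, -0.2357)
step 34: x0=(-2.4473, -2.9333, -1.3240) x1=(-1.4749, -2.6889, -0.2532)
step 35: x0=(-2.4651, -3.0252, -1.2858) x1=(-1.4793, -2.7062, -0.2707)
step 36: x0=(-2.4831, -3.1171, -1.2477) x1=(-1.4837, -2.7234, -0.2882)
step 37: x0=(-2.5012, -3.2091, -1.2097) x1=(-1.4880, -2.7407, -0.3056)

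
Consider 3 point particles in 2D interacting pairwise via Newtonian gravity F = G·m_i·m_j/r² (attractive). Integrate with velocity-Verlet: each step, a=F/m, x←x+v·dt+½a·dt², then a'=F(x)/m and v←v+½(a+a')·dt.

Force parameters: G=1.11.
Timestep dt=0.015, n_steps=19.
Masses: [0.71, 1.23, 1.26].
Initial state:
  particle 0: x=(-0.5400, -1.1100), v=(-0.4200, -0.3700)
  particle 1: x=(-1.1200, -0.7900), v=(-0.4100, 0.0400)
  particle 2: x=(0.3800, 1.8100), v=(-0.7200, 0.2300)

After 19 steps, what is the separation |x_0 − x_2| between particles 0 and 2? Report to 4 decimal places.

step 0: x0=(-0.5400, -1.1100) x1=(-1.1200, -0.7900) x2=(0.3800, 1.8100)
step 1: x0=(-0.5466, -1.1154) x1=(-1.1260, -0.7895) x2=(0.3692, 1.8134)
step 2: x0=(-0.5538, -1.1204) x1=(-1.1316, -0.7891) x2=(0.3584, 1.8168)
step 3: x0=(-0.5616, -1.1250) x1=(-1.1368, -0.7889) x2=(0.3475, 1.8201)
step 4: x0=(-0.5700, -1.1292) x1=(-1.1417, -0.7889) x2=(0.3366, 1.8234)
step 5: x0=(-0.5789, -1.1331) x1=(-1.1462, -0.7891) x2=(0.3257, 1.8267)
step 6: x0=(-0.5885, -1.1365) x1=(-1.1503, -0.7894) x2=(0.3148, 1.8298)
step 7: x0=(-0.5986, -1.1396) x1=(-1.1541, -0.7900) x2=(0.3038, 1.8330)
step 8: x0=(-0.6094, -1.1422) x1=(-1.1575, -0.7907) x2=(0.2929, 1.8361)
step 9: x0=(-0.6207, -1.1444) x1=(-1.1606, -0.7916) x2=(0.2819, 1.8391)
step 10: x0=(-0.6326, -1.1462) x1=(-1.1633, -0.7927) x2=(0.2709, 1.8421)
step 11: x0=(-0.6452, -1.1476) x1=(-1.1656, -0.7940) x2=(0.2599, 1.8451)
step 12: x0=(-0.6584, -1.1484) x1=(-1.1675, -0.7956) x2=(0.2488, 1.8480)
step 13: x0=(-0.6722, -1.1488) x1=(-1.1690, -0.7973) x2=(0.2377, 1.8508)
step 14: x0=(-0.6867, -1.1487) x1=(-1.1701, -0.7994) x2=(0.2266, 1.8536)
step 15: x0=(-0.7019, -1.1480) x1=(-1.1708, -0.8016) x2=(0.2155, 1.8564)
step 16: x0=(-0.7179, -1.1468) x1=(-1.1710, -0.8042) x2=(0.2044, 1.8591)
step 17: x0=(-0.7345, -1.1449) x1=(-1.1708, -0.8071) x2=(0.1932, 1.8618)
step 18: x0=(-0.7520, -1.1425) x1=(-1.1701, -0.8103) x2=(0.1820, 1.8644)
step 19: x0=(-0.7703, -1.1393) x1=(-1.1689, -0.8138) x2=(0.1708, 1.8670)

3.1501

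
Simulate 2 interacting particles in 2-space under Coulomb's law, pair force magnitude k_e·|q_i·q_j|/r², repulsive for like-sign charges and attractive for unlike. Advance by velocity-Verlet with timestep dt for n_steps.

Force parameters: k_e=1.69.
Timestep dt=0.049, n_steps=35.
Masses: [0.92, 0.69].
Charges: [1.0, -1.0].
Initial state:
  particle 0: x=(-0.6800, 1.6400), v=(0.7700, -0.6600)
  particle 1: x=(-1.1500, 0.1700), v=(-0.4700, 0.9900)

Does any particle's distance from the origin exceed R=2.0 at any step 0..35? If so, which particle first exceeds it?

step 0: x0=(-0.6800, 1.6400) x1=(-1.1500, 0.1700)
step 1: x0=(-0.6426, 1.6068) x1=(-1.1727, 0.2197)
step 2: x0=(-0.6058, 1.5717) x1=(-1.1944, 0.2719)
step 3: x0=(-0.5700, 1.5346) x1=(-1.2149, 0.3267)
step 4: x0=(-0.5352, 1.4955) x1=(-1.2339, 0.3842)
step 5: x0=(-0.5019, 1.4542) x1=(-1.2511, 0.4447)
step 6: x0=(-0.4702, 1.4106) x1=(-1.2661, 0.5082)
step 7: x0=(-0.4405, 1.3648) x1=(-1.2784, 0.5747)
step 8: x0=(-0.4132, 1.3167) x1=(-1.2875, 0.6442)
step 9: x0=(-0.3888, 1.2664) x1=(-1.2928, 0.7167)
step 10: x0=(-0.3678, 1.2140) x1=(-1.2935, 0.7919)
step 11: x0=(-0.3506, 1.1599) x1=(-1.2891, 0.8695)
step 12: x0=(-0.3378, 1.1044) x1=(-1.2789, 0.9489)
step 13: x0=(-0.3298, 1.0481) x1=(-1.2623, 1.0293)
step 14: x0=(-0.3269, 0.9917) x1=(-1.2390, 1.1098)
step 15: x0=(-0.3291, 0.9360) x1=(-1.2087, 1.1895)
step 16: x0=(-0.3364, 0.8817) x1=(-1.1717, 1.2672)
step 17: x0=(-0.3484, 0.8297) x1=(-1.1284, 1.3421)
step 18: x0=(-0.3647, 0.7804) x1=(-1.0794, 1.4132)
step 19: x0=(-0.3846, 0.7343) x1=(-1.0257, 1.4800)
step 20: x0=(-0.4074, 0.6917) x1=(-0.9679, 1.5422)
step 21: x0=(-0.4326, 0.6526) x1=(-0.9071, 1.5997)
step 22: x0=(-0.4596, 0.6171) x1=(-0.8438, 1.6525)
step 23: x0=(-0.4878, 0.5849) x1=(-0.7790, 1.7008)
step 24: x0=(-0.5168, 0.5559) x1=(-0.7130, 1.7448)
step 25: x0=(-0.5463, 0.5300) x1=(-0.6463, 1.7848)
step 26: x0=(-0.5761, 0.5068) x1=(-0.5793, 1.8211)
step 27: x0=(-0.6059, 0.4861) x1=(-0.5124, 1.8540)
step 28: x0=(-0.6355, 0.4678) x1=(-0.4456, 1.8838)
step 29: x0=(-0.6648, 0.4517) x1=(-0.3792, 1.9107)
step 30: x0=(-0.6937, 0.4375) x1=(-0.3134, 1.9350)
step 31: x0=(-0.7222, 0.4251) x1=(-0.2481, 1.9570)
step 32: x0=(-0.7502, 0.4143) x1=(-0.1835, 1.9767)
step 33: x0=(-0.7776, 0.4051) x1=(-0.1197, 1.9945)
step 34: x0=(-0.8045, 0.3972) x1=(-0.0566, 2.0104)
step 35: x0=(-0.8308, 0.3905) x1=(0.0057, 2.0246)

yes, particle 1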